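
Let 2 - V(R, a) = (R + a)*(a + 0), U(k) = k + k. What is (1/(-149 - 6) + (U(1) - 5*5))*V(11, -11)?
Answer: -7132/155 ≈ -46.013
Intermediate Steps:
U(k) = 2*k
V(R, a) = 2 - a*(R + a) (V(R, a) = 2 - (R + a)*(a + 0) = 2 - (R + a)*a = 2 - a*(R + a))
(1/(-149 - 6) + (U(1) - 5*5))*V(11, -11) = (1/(-149 - 6) + (2*1 - 5*5))*(2 - 1*(-11)**2 - 1*11*(-11)) = (1/(-155) + (2 - 25))*(2 - 1*121 + 121) = (-1/155 - 23)*(2 - 121 + 121) = -3566/155*2 = -7132/155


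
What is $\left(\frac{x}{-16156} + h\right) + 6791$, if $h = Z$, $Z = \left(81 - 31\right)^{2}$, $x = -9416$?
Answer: $\frac{37528703}{4039} \approx 9291.6$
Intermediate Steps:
$Z = 2500$ ($Z = 50^{2} = 2500$)
$h = 2500$
$\left(\frac{x}{-16156} + h\right) + 6791 = \left(- \frac{9416}{-16156} + 2500\right) + 6791 = \left(\left(-9416\right) \left(- \frac{1}{16156}\right) + 2500\right) + 6791 = \left(\frac{2354}{4039} + 2500\right) + 6791 = \frac{10099854}{4039} + 6791 = \frac{37528703}{4039}$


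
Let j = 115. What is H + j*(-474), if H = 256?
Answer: -54254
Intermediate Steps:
H + j*(-474) = 256 + 115*(-474) = 256 - 54510 = -54254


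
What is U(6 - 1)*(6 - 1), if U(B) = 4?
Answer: 20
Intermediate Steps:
U(6 - 1)*(6 - 1) = 4*(6 - 1) = 4*5 = 20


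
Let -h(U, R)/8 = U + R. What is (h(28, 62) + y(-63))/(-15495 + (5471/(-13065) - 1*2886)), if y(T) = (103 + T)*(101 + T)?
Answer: -2613000/60038309 ≈ -0.043522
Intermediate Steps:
h(U, R) = -8*R - 8*U (h(U, R) = -8*(U + R) = -8*(R + U) = -8*R - 8*U)
y(T) = (101 + T)*(103 + T)
(h(28, 62) + y(-63))/(-15495 + (5471/(-13065) - 1*2886)) = ((-8*62 - 8*28) + (10403 + (-63)**2 + 204*(-63)))/(-15495 + (5471/(-13065) - 1*2886)) = ((-496 - 224) + (10403 + 3969 - 12852))/(-15495 + (5471*(-1/13065) - 2886)) = (-720 + 1520)/(-15495 + (-5471/13065 - 2886)) = 800/(-15495 - 37711061/13065) = 800/(-240153236/13065) = 800*(-13065/240153236) = -2613000/60038309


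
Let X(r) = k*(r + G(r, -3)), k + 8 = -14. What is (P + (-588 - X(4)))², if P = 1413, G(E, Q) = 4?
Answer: 1002001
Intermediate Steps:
k = -22 (k = -8 - 14 = -22)
X(r) = -88 - 22*r (X(r) = -22*(r + 4) = -22*(4 + r) = -88 - 22*r)
(P + (-588 - X(4)))² = (1413 + (-588 - (-88 - 22*4)))² = (1413 + (-588 - (-88 - 88)))² = (1413 + (-588 - 1*(-176)))² = (1413 + (-588 + 176))² = (1413 - 412)² = 1001² = 1002001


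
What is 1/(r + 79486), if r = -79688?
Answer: -1/202 ≈ -0.0049505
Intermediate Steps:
1/(r + 79486) = 1/(-79688 + 79486) = 1/(-202) = -1/202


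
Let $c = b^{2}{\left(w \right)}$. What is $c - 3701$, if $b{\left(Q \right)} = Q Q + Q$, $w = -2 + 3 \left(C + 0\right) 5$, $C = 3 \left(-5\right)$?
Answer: $2631891503$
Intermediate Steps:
$C = -15$
$w = -227$ ($w = -2 + 3 \left(-15 + 0\right) 5 = -2 + 3 \left(\left(-15\right) 5\right) = -2 + 3 \left(-75\right) = -2 - 225 = -227$)
$b{\left(Q \right)} = Q + Q^{2}$ ($b{\left(Q \right)} = Q^{2} + Q = Q + Q^{2}$)
$c = 2631895204$ ($c = \left(- 227 \left(1 - 227\right)\right)^{2} = \left(\left(-227\right) \left(-226\right)\right)^{2} = 51302^{2} = 2631895204$)
$c - 3701 = 2631895204 - 3701 = 2631891503$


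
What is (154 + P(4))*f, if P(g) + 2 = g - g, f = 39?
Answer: 5928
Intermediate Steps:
P(g) = -2 (P(g) = -2 + (g - g) = -2 + 0 = -2)
(154 + P(4))*f = (154 - 2)*39 = 152*39 = 5928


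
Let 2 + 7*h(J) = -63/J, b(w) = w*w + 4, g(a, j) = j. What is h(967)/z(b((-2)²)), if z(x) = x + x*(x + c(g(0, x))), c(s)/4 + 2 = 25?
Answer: -1997/15297940 ≈ -0.00013054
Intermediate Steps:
c(s) = 92 (c(s) = -8 + 4*25 = -8 + 100 = 92)
b(w) = 4 + w² (b(w) = w² + 4 = 4 + w²)
h(J) = -2/7 - 9/J (h(J) = -2/7 + (-63/J)/7 = -2/7 - 9/J)
z(x) = x + x*(92 + x) (z(x) = x + x*(x + 92) = x + x*(92 + x))
h(967)/z(b((-2)²)) = (-2/7 - 9/967)/(((4 + ((-2)²)²)*(93 + (4 + ((-2)²)²)))) = (-2/7 - 9*1/967)/(((4 + 4²)*(93 + (4 + 4²)))) = (-2/7 - 9/967)/(((4 + 16)*(93 + (4 + 16)))) = -1997*1/(20*(93 + 20))/6769 = -1997/(6769*(20*113)) = -1997/6769/2260 = -1997/6769*1/2260 = -1997/15297940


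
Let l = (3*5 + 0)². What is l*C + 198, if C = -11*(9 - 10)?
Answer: 2673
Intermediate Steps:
C = 11 (C = -11*(-1) = 11)
l = 225 (l = (15 + 0)² = 15² = 225)
l*C + 198 = 225*11 + 198 = 2475 + 198 = 2673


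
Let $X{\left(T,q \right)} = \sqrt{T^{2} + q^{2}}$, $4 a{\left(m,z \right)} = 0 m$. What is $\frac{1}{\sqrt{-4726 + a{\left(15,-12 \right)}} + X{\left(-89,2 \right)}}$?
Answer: $\frac{1}{5 \sqrt{317} + i \sqrt{4726}} \approx 0.0070368 - 0.005434 i$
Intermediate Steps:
$a{\left(m,z \right)} = 0$ ($a{\left(m,z \right)} = \frac{0 m}{4} = \frac{1}{4} \cdot 0 = 0$)
$\frac{1}{\sqrt{-4726 + a{\left(15,-12 \right)}} + X{\left(-89,2 \right)}} = \frac{1}{\sqrt{-4726 + 0} + \sqrt{\left(-89\right)^{2} + 2^{2}}} = \frac{1}{\sqrt{-4726} + \sqrt{7921 + 4}} = \frac{1}{i \sqrt{4726} + \sqrt{7925}} = \frac{1}{i \sqrt{4726} + 5 \sqrt{317}} = \frac{1}{5 \sqrt{317} + i \sqrt{4726}}$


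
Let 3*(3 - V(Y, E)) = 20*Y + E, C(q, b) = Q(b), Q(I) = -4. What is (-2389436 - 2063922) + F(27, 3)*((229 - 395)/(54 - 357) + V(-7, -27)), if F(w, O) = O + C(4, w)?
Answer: -1349385416/303 ≈ -4.4534e+6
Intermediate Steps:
C(q, b) = -4
F(w, O) = -4 + O (F(w, O) = O - 4 = -4 + O)
V(Y, E) = 3 - 20*Y/3 - E/3 (V(Y, E) = 3 - (20*Y + E)/3 = 3 - (E + 20*Y)/3 = 3 + (-20*Y/3 - E/3) = 3 - 20*Y/3 - E/3)
(-2389436 - 2063922) + F(27, 3)*((229 - 395)/(54 - 357) + V(-7, -27)) = (-2389436 - 2063922) + (-4 + 3)*((229 - 395)/(54 - 357) + (3 - 20/3*(-7) - ⅓*(-27))) = -4453358 - (-166/(-303) + (3 + 140/3 + 9)) = -4453358 - (-166*(-1/303) + 176/3) = -4453358 - (166/303 + 176/3) = -4453358 - 1*17942/303 = -4453358 - 17942/303 = -1349385416/303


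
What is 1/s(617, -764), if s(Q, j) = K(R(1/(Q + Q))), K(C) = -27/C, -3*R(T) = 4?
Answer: 4/81 ≈ 0.049383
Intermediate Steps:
R(T) = -4/3 (R(T) = -⅓*4 = -4/3)
s(Q, j) = 81/4 (s(Q, j) = -27/(-4/3) = -27*(-¾) = 81/4)
1/s(617, -764) = 1/(81/4) = 4/81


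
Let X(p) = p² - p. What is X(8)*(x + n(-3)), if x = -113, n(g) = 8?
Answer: -5880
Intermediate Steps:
X(8)*(x + n(-3)) = (8*(-1 + 8))*(-113 + 8) = (8*7)*(-105) = 56*(-105) = -5880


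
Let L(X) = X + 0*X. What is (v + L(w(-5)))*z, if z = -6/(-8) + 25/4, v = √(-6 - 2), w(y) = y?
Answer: -35 + 14*I*√2 ≈ -35.0 + 19.799*I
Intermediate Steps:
v = 2*I*√2 (v = √(-8) = 2*I*√2 ≈ 2.8284*I)
z = 7 (z = -6*(-⅛) + 25*(¼) = ¾ + 25/4 = 7)
L(X) = X (L(X) = X + 0 = X)
(v + L(w(-5)))*z = (2*I*√2 - 5)*7 = (-5 + 2*I*√2)*7 = -35 + 14*I*√2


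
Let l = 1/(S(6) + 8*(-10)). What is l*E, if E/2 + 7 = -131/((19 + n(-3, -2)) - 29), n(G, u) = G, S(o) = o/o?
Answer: -80/1027 ≈ -0.077897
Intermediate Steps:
S(o) = 1
l = -1/79 (l = 1/(1 + 8*(-10)) = 1/(1 - 80) = 1/(-79) = -1/79 ≈ -0.012658)
E = 80/13 (E = -14 + 2*(-131/((19 - 3) - 29)) = -14 + 2*(-131/(16 - 29)) = -14 + 2*(-131/(-13)) = -14 + 2*(-131*(-1/13)) = -14 + 2*(131/13) = -14 + 262/13 = 80/13 ≈ 6.1538)
l*E = -1/79*80/13 = -80/1027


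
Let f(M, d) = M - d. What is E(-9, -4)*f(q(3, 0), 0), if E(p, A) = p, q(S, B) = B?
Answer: 0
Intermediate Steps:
E(-9, -4)*f(q(3, 0), 0) = -9*(0 - 1*0) = -9*(0 + 0) = -9*0 = 0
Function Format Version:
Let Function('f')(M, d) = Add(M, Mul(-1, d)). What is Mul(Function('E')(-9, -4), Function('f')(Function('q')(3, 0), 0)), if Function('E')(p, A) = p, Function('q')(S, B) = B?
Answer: 0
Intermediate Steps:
Mul(Function('E')(-9, -4), Function('f')(Function('q')(3, 0), 0)) = Mul(-9, Add(0, Mul(-1, 0))) = Mul(-9, Add(0, 0)) = Mul(-9, 0) = 0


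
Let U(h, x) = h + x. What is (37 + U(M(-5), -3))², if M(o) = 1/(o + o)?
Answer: 114921/100 ≈ 1149.2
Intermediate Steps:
M(o) = 1/(2*o)
(37 + U(M(-5), -3))² = (37 + ((½)/(-5) - 3))² = (37 + ((½)*(-⅕) - 3))² = (37 + (-⅒ - 3))² = (37 - 31/10)² = (339/10)² = 114921/100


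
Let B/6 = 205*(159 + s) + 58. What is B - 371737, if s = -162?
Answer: -375079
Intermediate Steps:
B = -3342 (B = 6*(205*(159 - 162) + 58) = 6*(205*(-3) + 58) = 6*(-615 + 58) = 6*(-557) = -3342)
B - 371737 = -3342 - 371737 = -375079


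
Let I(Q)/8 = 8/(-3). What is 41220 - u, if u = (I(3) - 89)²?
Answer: 261419/9 ≈ 29047.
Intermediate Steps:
I(Q) = -64/3 (I(Q) = 8*(8/(-3)) = 8*(8*(-⅓)) = 8*(-8/3) = -64/3)
u = 109561/9 (u = (-64/3 - 89)² = (-331/3)² = 109561/9 ≈ 12173.)
41220 - u = 41220 - 1*109561/9 = 41220 - 109561/9 = 261419/9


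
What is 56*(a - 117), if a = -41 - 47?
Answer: -11480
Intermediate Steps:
a = -88
56*(a - 117) = 56*(-88 - 117) = 56*(-205) = -11480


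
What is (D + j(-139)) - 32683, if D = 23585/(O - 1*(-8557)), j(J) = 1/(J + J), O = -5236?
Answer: -30167634245/923238 ≈ -32676.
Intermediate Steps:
j(J) = 1/(2*J)
D = 23585/3321 (D = 23585/(-5236 - 1*(-8557)) = 23585/(-5236 + 8557) = 23585/3321 ≈ 7.1018)
(D + j(-139)) - 32683 = (23585/3321 + (½)/(-139)) - 32683 = (23585/3321 + (½)*(-1/139)) - 32683 = (23585/3321 - 1/278) - 32683 = 6553309/923238 - 32683 = -30167634245/923238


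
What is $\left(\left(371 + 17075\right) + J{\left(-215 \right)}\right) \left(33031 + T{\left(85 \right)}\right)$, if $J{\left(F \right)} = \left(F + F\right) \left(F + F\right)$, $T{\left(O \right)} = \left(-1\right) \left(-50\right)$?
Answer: $6693808026$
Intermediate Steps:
$T{\left(O \right)} = 50$
$J{\left(F \right)} = 4 F^{2}$ ($J{\left(F \right)} = 2 F 2 F = 4 F^{2}$)
$\left(\left(371 + 17075\right) + J{\left(-215 \right)}\right) \left(33031 + T{\left(85 \right)}\right) = \left(\left(371 + 17075\right) + 4 \left(-215\right)^{2}\right) \left(33031 + 50\right) = \left(17446 + 4 \cdot 46225\right) 33081 = \left(17446 + 184900\right) 33081 = 202346 \cdot 33081 = 6693808026$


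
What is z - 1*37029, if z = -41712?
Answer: -78741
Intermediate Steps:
z - 1*37029 = -41712 - 1*37029 = -41712 - 37029 = -78741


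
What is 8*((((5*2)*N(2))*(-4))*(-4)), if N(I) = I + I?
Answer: 5120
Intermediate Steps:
N(I) = 2*I
8*((((5*2)*N(2))*(-4))*(-4)) = 8*((((5*2)*(2*2))*(-4))*(-4)) = 8*(((10*4)*(-4))*(-4)) = 8*((40*(-4))*(-4)) = 8*(-160*(-4)) = 8*640 = 5120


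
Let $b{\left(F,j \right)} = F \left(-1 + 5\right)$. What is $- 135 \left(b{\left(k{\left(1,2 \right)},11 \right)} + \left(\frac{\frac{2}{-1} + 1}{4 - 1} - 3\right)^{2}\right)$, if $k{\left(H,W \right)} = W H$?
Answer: $-2580$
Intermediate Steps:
$k{\left(H,W \right)} = H W$
$b{\left(F,j \right)} = 4 F$ ($b{\left(F,j \right)} = F 4 = 4 F$)
$- 135 \left(b{\left(k{\left(1,2 \right)},11 \right)} + \left(\frac{\frac{2}{-1} + 1}{4 - 1} - 3\right)^{2}\right) = - 135 \left(4 \cdot 1 \cdot 2 + \left(\frac{\frac{2}{-1} + 1}{4 - 1} - 3\right)^{2}\right) = - 135 \left(4 \cdot 2 + \left(\frac{2 \left(-1\right) + 1}{3} - 3\right)^{2}\right) = - 135 \left(8 + \left(\left(-2 + 1\right) \frac{1}{3} - 3\right)^{2}\right) = - 135 \left(8 + \left(\left(-1\right) \frac{1}{3} - 3\right)^{2}\right) = - 135 \left(8 + \left(- \frac{1}{3} - 3\right)^{2}\right) = - 135 \left(8 + \left(- \frac{10}{3}\right)^{2}\right) = - 135 \left(8 + \frac{100}{9}\right) = \left(-135\right) \frac{172}{9} = -2580$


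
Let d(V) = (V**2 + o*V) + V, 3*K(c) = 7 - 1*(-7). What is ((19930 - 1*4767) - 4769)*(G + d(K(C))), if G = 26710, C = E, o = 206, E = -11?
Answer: 2591016320/9 ≈ 2.8789e+8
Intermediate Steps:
C = -11
K(c) = 14/3 (K(c) = (7 - 1*(-7))/3 = (7 + 7)/3 = (1/3)*14 = 14/3)
d(V) = V**2 + 207*V (d(V) = (V**2 + 206*V) + V = V**2 + 207*V)
((19930 - 1*4767) - 4769)*(G + d(K(C))) = ((19930 - 1*4767) - 4769)*(26710 + 14*(207 + 14/3)/3) = ((19930 - 4767) - 4769)*(26710 + (14/3)*(635/3)) = (15163 - 4769)*(26710 + 8890/9) = 10394*(249280/9) = 2591016320/9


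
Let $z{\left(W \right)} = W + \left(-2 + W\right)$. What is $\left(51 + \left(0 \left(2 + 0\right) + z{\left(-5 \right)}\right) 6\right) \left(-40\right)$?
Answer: $840$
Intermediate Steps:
$z{\left(W \right)} = -2 + 2 W$
$\left(51 + \left(0 \left(2 + 0\right) + z{\left(-5 \right)}\right) 6\right) \left(-40\right) = \left(51 + \left(0 \left(2 + 0\right) + \left(-2 + 2 \left(-5\right)\right)\right) 6\right) \left(-40\right) = \left(51 + \left(0 \cdot 2 - 12\right) 6\right) \left(-40\right) = \left(51 + \left(0 - 12\right) 6\right) \left(-40\right) = \left(51 - 72\right) \left(-40\right) = \left(-21\right) \left(-40\right) = 840$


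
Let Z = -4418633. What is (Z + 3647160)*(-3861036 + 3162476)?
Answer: 538920178880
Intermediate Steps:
(Z + 3647160)*(-3861036 + 3162476) = (-4418633 + 3647160)*(-3861036 + 3162476) = -771473*(-698560) = 538920178880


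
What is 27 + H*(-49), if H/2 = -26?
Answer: 2575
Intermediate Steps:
H = -52 (H = 2*(-26) = -52)
27 + H*(-49) = 27 - 52*(-49) = 27 + 2548 = 2575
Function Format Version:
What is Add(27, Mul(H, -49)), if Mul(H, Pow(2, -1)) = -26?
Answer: 2575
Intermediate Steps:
H = -52 (H = Mul(2, -26) = -52)
Add(27, Mul(H, -49)) = Add(27, Mul(-52, -49)) = Add(27, 2548) = 2575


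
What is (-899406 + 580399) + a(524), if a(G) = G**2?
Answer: -44431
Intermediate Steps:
(-899406 + 580399) + a(524) = (-899406 + 580399) + 524**2 = -319007 + 274576 = -44431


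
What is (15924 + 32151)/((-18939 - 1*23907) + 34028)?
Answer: -48075/8818 ≈ -5.4519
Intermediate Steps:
(15924 + 32151)/((-18939 - 1*23907) + 34028) = 48075/((-18939 - 23907) + 34028) = 48075/(-42846 + 34028) = 48075/(-8818) = 48075*(-1/8818) = -48075/8818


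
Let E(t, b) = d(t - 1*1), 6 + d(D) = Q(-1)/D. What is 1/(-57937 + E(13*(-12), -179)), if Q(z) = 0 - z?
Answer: -157/9097052 ≈ -1.7258e-5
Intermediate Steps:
Q(z) = -z
d(D) = -6 + 1/D (d(D) = -6 + (-1*(-1))/D = -6 + 1/D)
E(t, b) = -6 + 1/(-1 + t) (E(t, b) = -6 + 1/(t - 1*1) = -6 + 1/(t - 1) = -6 + 1/(-1 + t))
1/(-57937 + E(13*(-12), -179)) = 1/(-57937 + (7 - 78*(-12))/(-1 + 13*(-12))) = 1/(-57937 + (7 - 6*(-156))/(-1 - 156)) = 1/(-57937 + (7 + 936)/(-157)) = 1/(-57937 - 1/157*943) = 1/(-57937 - 943/157) = 1/(-9097052/157) = -157/9097052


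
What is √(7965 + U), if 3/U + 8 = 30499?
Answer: √7405069201638/30491 ≈ 89.247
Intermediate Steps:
U = 3/30491 (U = 3/(-8 + 30499) = 3/30491 ≈ 9.8390e-5)
√(7965 + U) = √(7965 + 3/30491) = √(242860818/30491) = √7405069201638/30491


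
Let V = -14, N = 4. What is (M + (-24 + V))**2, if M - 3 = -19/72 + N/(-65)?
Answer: 27331694329/21902400 ≈ 1247.9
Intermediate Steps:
M = 12517/4680 (M = 3 + (-19/72 + 4/(-65)) = 3 + (-19*1/72 + 4*(-1/65)) = 3 + (-19/72 - 4/65) = 3 - 1523/4680 = 12517/4680 ≈ 2.6746)
(M + (-24 + V))**2 = (12517/4680 + (-24 - 14))**2 = (12517/4680 - 38)**2 = (-165323/4680)**2 = 27331694329/21902400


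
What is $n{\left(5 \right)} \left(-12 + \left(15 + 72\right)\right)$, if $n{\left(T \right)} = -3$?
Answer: $-225$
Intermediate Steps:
$n{\left(5 \right)} \left(-12 + \left(15 + 72\right)\right) = - 3 \left(-12 + \left(15 + 72\right)\right) = - 3 \left(-12 + 87\right) = \left(-3\right) 75 = -225$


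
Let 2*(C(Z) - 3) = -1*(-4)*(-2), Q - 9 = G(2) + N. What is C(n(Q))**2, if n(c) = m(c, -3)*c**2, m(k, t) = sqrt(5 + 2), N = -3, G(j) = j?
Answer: 1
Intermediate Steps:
m(k, t) = sqrt(7)
Q = 8 (Q = 9 + (2 - 3) = 9 - 1 = 8)
n(c) = sqrt(7)*c**2
C(Z) = -1 (C(Z) = 3 + (-1*(-4)*(-2))/2 = 3 + (4*(-2))/2 = 3 + (1/2)*(-8) = 3 - 4 = -1)
C(n(Q))**2 = (-1)**2 = 1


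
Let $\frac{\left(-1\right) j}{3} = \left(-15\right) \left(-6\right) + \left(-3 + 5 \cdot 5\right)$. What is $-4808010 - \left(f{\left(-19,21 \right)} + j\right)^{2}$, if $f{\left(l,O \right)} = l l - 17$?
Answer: $-4808074$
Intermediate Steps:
$f{\left(l,O \right)} = -17 + l^{2}$ ($f{\left(l,O \right)} = l^{2} - 17 = -17 + l^{2}$)
$j = -336$ ($j = - 3 \left(\left(-15\right) \left(-6\right) + \left(-3 + 5 \cdot 5\right)\right) = - 3 \left(90 + \left(-3 + 25\right)\right) = - 3 \left(90 + 22\right) = \left(-3\right) 112 = -336$)
$-4808010 - \left(f{\left(-19,21 \right)} + j\right)^{2} = -4808010 - \left(\left(-17 + \left(-19\right)^{2}\right) - 336\right)^{2} = -4808010 - \left(\left(-17 + 361\right) - 336\right)^{2} = -4808010 - \left(344 - 336\right)^{2} = -4808010 - 8^{2} = -4808010 - 64 = -4808074$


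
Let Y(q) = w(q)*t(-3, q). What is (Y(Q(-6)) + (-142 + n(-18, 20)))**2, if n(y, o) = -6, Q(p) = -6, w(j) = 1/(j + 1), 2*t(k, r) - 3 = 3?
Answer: 552049/25 ≈ 22082.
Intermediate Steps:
t(k, r) = 3 (t(k, r) = 3/2 + (1/2)*3 = 3/2 + 3/2 = 3)
w(j) = 1/(1 + j)
Y(q) = 3/(1 + q)
(Y(Q(-6)) + (-142 + n(-18, 20)))**2 = (3/(1 - 6) + (-142 - 6))**2 = (3/(-5) - 148)**2 = (3*(-1/5) - 148)**2 = (-3/5 - 148)**2 = (-743/5)**2 = 552049/25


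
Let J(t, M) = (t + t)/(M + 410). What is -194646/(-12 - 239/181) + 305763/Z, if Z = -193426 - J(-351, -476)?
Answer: 74956360895055/5130133033 ≈ 14611.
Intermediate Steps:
J(t, M) = 2*t/(410 + M) (J(t, M) = (2*t)/(410 + M) = 2*t/(410 + M))
Z = -2127803/11 (Z = -193426 - 2*(-351)/(410 - 476) = -193426 - 2*(-351)/(-66) = -193426 - 2*(-351)*(-1)/66 = -193426 - 1*117/11 = -193426 - 117/11 = -2127803/11 ≈ -1.9344e+5)
-194646/(-12 - 239/181) + 305763/Z = -194646/(-12 - 239/181) + 305763/(-2127803/11) = -194646/(-12 - 239*1/181) + 305763*(-11/2127803) = -194646/(-12 - 239/181) - 3363393/2127803 = -194646/(-2411/181) - 3363393/2127803 = -194646*(-181/2411) - 3363393/2127803 = 35230926/2411 - 3363393/2127803 = 74956360895055/5130133033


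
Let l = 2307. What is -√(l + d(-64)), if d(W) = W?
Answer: -√2243 ≈ -47.360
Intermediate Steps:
-√(l + d(-64)) = -√(2307 - 64) = -√2243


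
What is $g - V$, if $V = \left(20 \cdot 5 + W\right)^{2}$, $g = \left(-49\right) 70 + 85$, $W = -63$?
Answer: $-4714$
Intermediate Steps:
$g = -3345$ ($g = -3430 + 85 = -3345$)
$V = 1369$ ($V = \left(20 \cdot 5 - 63\right)^{2} = \left(100 - 63\right)^{2} = 37^{2} = 1369$)
$g - V = -3345 - 1369 = -4714$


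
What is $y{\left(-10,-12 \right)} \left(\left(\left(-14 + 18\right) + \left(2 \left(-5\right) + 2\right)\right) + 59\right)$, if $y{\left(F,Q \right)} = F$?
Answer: $-550$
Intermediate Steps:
$y{\left(-10,-12 \right)} \left(\left(\left(-14 + 18\right) + \left(2 \left(-5\right) + 2\right)\right) + 59\right) = - 10 \left(\left(\left(-14 + 18\right) + \left(2 \left(-5\right) + 2\right)\right) + 59\right) = - 10 \left(\left(4 + \left(-10 + 2\right)\right) + 59\right) = - 10 \left(\left(4 - 8\right) + 59\right) = - 10 \left(-4 + 59\right) = \left(-10\right) 55 = -550$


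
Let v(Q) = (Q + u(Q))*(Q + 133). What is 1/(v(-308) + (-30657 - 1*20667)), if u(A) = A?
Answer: 1/56476 ≈ 1.7707e-5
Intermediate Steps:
v(Q) = 2*Q*(133 + Q) (v(Q) = (Q + Q)*(Q + 133) = (2*Q)*(133 + Q) = 2*Q*(133 + Q))
1/(v(-308) + (-30657 - 1*20667)) = 1/(2*(-308)*(133 - 308) + (-30657 - 1*20667)) = 1/(2*(-308)*(-175) + (-30657 - 20667)) = 1/(107800 - 51324) = 1/56476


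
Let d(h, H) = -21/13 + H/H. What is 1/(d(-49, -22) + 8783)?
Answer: 13/114171 ≈ 0.00011386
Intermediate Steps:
d(h, H) = -8/13 (d(h, H) = -21*1/13 + 1 = -21/13 + 1 = -8/13)
1/(d(-49, -22) + 8783) = 1/(-8/13 + 8783) = 1/(114171/13) = 13/114171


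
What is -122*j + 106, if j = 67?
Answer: -8068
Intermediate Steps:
-122*j + 106 = -122*67 + 106 = -8174 + 106 = -8068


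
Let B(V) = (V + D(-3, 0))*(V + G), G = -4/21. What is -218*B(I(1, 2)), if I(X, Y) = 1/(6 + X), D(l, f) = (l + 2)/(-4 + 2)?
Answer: 327/49 ≈ 6.6735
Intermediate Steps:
G = -4/21 (G = -4*1/21 = -4/21 ≈ -0.19048)
D(l, f) = -1 - l/2 (D(l, f) = (2 + l)/(-2) = (2 + l)*(-½) = -1 - l/2)
B(V) = (½ + V)*(-4/21 + V) (B(V) = (V + (-1 - ½*(-3)))*(V - 4/21) = (V + (-1 + 3/2))*(-4/21 + V) = (V + ½)*(-4/21 + V) = (½ + V)*(-4/21 + V))
-218*B(I(1, 2)) = -218*(-2/21 + (1/(6 + 1))² + 13/(42*(6 + 1))) = -218*(-2/21 + (1/7)² + (13/42)/7) = -218*(-2/21 + (⅐)² + (13/42)*(⅐)) = -218*(-2/21 + 1/49 + 13/294) = -218*(-3/98) = 327/49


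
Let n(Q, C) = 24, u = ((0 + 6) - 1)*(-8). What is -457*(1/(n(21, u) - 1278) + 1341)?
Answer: -768497141/1254 ≈ -6.1284e+5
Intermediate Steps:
u = -40 (u = (6 - 1)*(-8) = 5*(-8) = -40)
-457*(1/(n(21, u) - 1278) + 1341) = -457*(1/(24 - 1278) + 1341) = -457*(1/(-1254) + 1341) = -457*(-1/1254 + 1341) = -457*1681613/1254 = -768497141/1254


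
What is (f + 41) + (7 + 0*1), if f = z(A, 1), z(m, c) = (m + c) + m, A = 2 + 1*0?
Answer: 53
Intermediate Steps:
A = 2 (A = 2 + 0 = 2)
z(m, c) = c + 2*m (z(m, c) = (c + m) + m = c + 2*m)
f = 5 (f = 1 + 2*2 = 1 + 4 = 5)
(f + 41) + (7 + 0*1) = (5 + 41) + (7 + 0*1) = 46 + (7 + 0) = 46 + 7 = 53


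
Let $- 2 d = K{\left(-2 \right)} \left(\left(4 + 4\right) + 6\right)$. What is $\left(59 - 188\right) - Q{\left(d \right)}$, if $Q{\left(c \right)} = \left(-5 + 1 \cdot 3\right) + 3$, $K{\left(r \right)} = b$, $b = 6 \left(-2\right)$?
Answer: $-130$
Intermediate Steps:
$b = -12$
$K{\left(r \right)} = -12$
$d = 84$ ($d = - \frac{\left(-12\right) \left(\left(4 + 4\right) + 6\right)}{2} = - \frac{\left(-12\right) \left(8 + 6\right)}{2} = - \frac{\left(-12\right) 14}{2} = \left(- \frac{1}{2}\right) \left(-168\right) = 84$)
$Q{\left(c \right)} = 1$ ($Q{\left(c \right)} = \left(-5 + 3\right) + 3 = -2 + 3 = 1$)
$\left(59 - 188\right) - Q{\left(d \right)} = \left(59 - 188\right) - 1 = -129 - 1 = -130$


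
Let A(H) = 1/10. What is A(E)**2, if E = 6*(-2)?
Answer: 1/100 ≈ 0.010000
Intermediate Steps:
E = -12
A(H) = 1/10
A(E)**2 = (1/10)**2 = 1/100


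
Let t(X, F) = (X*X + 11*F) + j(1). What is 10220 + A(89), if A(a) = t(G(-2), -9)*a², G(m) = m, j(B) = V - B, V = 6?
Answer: -702670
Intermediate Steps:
j(B) = 6 - B
t(X, F) = 5 + X² + 11*F (t(X, F) = (X*X + 11*F) + (6 - 1*1) = (X² + 11*F) + (6 - 1) = (X² + 11*F) + 5 = 5 + X² + 11*F)
A(a) = -90*a² (A(a) = (5 + (-2)² + 11*(-9))*a² = (5 + 4 - 99)*a² = -90*a²)
10220 + A(89) = 10220 - 90*89² = 10220 - 90*7921 = 10220 - 712890 = -702670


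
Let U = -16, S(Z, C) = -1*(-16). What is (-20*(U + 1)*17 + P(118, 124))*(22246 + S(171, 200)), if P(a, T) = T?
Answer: 116296688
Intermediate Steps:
S(Z, C) = 16
(-20*(U + 1)*17 + P(118, 124))*(22246 + S(171, 200)) = (-20*(-16 + 1)*17 + 124)*(22246 + 16) = (-20*(-15)*17 + 124)*22262 = (300*17 + 124)*22262 = (5100 + 124)*22262 = 5224*22262 = 116296688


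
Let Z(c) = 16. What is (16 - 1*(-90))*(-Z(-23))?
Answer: -1696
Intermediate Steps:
(16 - 1*(-90))*(-Z(-23)) = (16 - 1*(-90))*(-1*16) = (16 + 90)*(-16) = 106*(-16) = -1696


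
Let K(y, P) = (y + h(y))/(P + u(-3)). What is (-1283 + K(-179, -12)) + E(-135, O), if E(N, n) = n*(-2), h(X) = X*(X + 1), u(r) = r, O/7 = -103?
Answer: -9766/5 ≈ -1953.2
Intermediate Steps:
O = -721 (O = 7*(-103) = -721)
h(X) = X*(1 + X)
E(N, n) = -2*n
K(y, P) = (y + y*(1 + y))/(-3 + P) (K(y, P) = (y + y*(1 + y))/(P - 3) = (y + y*(1 + y))/(-3 + P))
(-1283 + K(-179, -12)) + E(-135, O) = (-1283 - 179*(2 - 179)/(-3 - 12)) - 2*(-721) = (-1283 - 179*(-177)/(-15)) + 1442 = (-1283 - 179*(-1/15)*(-177)) + 1442 = (-1283 - 10561/5) + 1442 = -16976/5 + 1442 = -9766/5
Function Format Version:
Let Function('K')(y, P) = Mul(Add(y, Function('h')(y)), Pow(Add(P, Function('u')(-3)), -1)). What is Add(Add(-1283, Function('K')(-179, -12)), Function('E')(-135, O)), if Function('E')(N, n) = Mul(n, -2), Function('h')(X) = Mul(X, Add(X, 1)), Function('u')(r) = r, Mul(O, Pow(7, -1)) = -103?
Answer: Rational(-9766, 5) ≈ -1953.2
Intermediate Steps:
O = -721 (O = Mul(7, -103) = -721)
Function('h')(X) = Mul(X, Add(1, X))
Function('E')(N, n) = Mul(-2, n)
Function('K')(y, P) = Mul(Pow(Add(-3, P), -1), Add(y, Mul(y, Add(1, y)))) (Function('K')(y, P) = Mul(Add(y, Mul(y, Add(1, y))), Pow(Add(P, -3), -1)) = Mul(Add(y, Mul(y, Add(1, y))), Pow(Add(-3, P), -1)) = Mul(Pow(Add(-3, P), -1), Add(y, Mul(y, Add(1, y)))))
Add(Add(-1283, Function('K')(-179, -12)), Function('E')(-135, O)) = Add(Add(-1283, Mul(-179, Pow(Add(-3, -12), -1), Add(2, -179))), Mul(-2, -721)) = Add(Add(-1283, Mul(-179, Pow(-15, -1), -177)), 1442) = Add(Add(-1283, Mul(-179, Rational(-1, 15), -177)), 1442) = Add(Add(-1283, Rational(-10561, 5)), 1442) = Add(Rational(-16976, 5), 1442) = Rational(-9766, 5)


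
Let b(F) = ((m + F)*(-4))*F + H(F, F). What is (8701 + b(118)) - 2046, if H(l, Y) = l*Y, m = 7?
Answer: -38421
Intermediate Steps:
H(l, Y) = Y*l
b(F) = F**2 + F*(-28 - 4*F) (b(F) = ((7 + F)*(-4))*F + F*F = (-28 - 4*F)*F + F**2 = F*(-28 - 4*F) + F**2 = F**2 + F*(-28 - 4*F))
(8701 + b(118)) - 2046 = (8701 + 118*(-28 - 3*118)) - 2046 = (8701 + 118*(-28 - 354)) - 2046 = (8701 + 118*(-382)) - 2046 = (8701 - 45076) - 2046 = -36375 - 2046 = -38421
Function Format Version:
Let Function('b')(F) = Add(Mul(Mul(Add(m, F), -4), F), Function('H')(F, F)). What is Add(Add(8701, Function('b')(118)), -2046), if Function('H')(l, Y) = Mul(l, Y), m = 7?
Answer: -38421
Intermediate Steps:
Function('H')(l, Y) = Mul(Y, l)
Function('b')(F) = Add(Pow(F, 2), Mul(F, Add(-28, Mul(-4, F)))) (Function('b')(F) = Add(Mul(Mul(Add(7, F), -4), F), Mul(F, F)) = Add(Mul(Add(-28, Mul(-4, F)), F), Pow(F, 2)) = Add(Mul(F, Add(-28, Mul(-4, F))), Pow(F, 2)) = Add(Pow(F, 2), Mul(F, Add(-28, Mul(-4, F)))))
Add(Add(8701, Function('b')(118)), -2046) = Add(Add(8701, Mul(118, Add(-28, Mul(-3, 118)))), -2046) = Add(Add(8701, Mul(118, Add(-28, -354))), -2046) = Add(Add(8701, Mul(118, -382)), -2046) = Add(Add(8701, -45076), -2046) = Add(-36375, -2046) = -38421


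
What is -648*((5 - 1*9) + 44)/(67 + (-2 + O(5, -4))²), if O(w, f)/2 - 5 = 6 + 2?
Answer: -25920/643 ≈ -40.311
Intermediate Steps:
O(w, f) = 26 (O(w, f) = 10 + 2*(6 + 2) = 10 + 2*8 = 10 + 16 = 26)
-648*((5 - 1*9) + 44)/(67 + (-2 + O(5, -4))²) = -648*((5 - 1*9) + 44)/(67 + (-2 + 26)²) = -648*((5 - 9) + 44)/(67 + 24²) = -648*(-4 + 44)/(67 + 576) = -25920/643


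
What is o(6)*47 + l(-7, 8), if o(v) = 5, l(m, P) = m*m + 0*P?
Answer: 284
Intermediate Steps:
l(m, P) = m² (l(m, P) = m² + 0 = m²)
o(6)*47 + l(-7, 8) = 5*47 + (-7)² = 235 + 49 = 284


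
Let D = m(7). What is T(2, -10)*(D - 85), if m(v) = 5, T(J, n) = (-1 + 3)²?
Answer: -320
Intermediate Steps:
T(J, n) = 4 (T(J, n) = 2² = 4)
D = 5
T(2, -10)*(D - 85) = 4*(5 - 85) = 4*(-80) = -320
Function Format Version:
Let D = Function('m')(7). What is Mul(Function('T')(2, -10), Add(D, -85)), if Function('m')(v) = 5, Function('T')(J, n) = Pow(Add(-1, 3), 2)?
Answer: -320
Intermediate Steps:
Function('T')(J, n) = 4 (Function('T')(J, n) = Pow(2, 2) = 4)
D = 5
Mul(Function('T')(2, -10), Add(D, -85)) = Mul(4, Add(5, -85)) = Mul(4, -80) = -320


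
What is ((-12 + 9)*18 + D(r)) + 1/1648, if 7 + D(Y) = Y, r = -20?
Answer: -133487/1648 ≈ -80.999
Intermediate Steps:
D(Y) = -7 + Y
((-12 + 9)*18 + D(r)) + 1/1648 = ((-12 + 9)*18 + (-7 - 20)) + 1/1648 = (-3*18 - 27) + 1/1648 = (-54 - 27) + 1/1648 = -81 + 1/1648 = -133487/1648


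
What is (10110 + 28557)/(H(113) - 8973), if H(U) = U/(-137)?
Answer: -5297379/1229414 ≈ -4.3089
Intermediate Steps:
H(U) = -U/137 (H(U) = U*(-1/137) = -U/137)
(10110 + 28557)/(H(113) - 8973) = (10110 + 28557)/(-1/137*113 - 8973) = 38667/(-113/137 - 8973) = 38667/(-1229414/137) = 38667*(-137/1229414) = -5297379/1229414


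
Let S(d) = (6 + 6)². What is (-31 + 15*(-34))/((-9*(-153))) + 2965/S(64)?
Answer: 444989/22032 ≈ 20.197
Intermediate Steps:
S(d) = 144 (S(d) = 12² = 144)
(-31 + 15*(-34))/((-9*(-153))) + 2965/S(64) = (-31 + 15*(-34))/((-9*(-153))) + 2965/144 = (-31 - 510)/1377 + 2965*(1/144) = -541*1/1377 + 2965/144 = -541/1377 + 2965/144 = 444989/22032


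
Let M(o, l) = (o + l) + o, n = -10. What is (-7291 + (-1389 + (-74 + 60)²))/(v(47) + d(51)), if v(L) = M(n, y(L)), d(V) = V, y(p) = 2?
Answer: -2828/11 ≈ -257.09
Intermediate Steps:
M(o, l) = l + 2*o (M(o, l) = (l + o) + o = l + 2*o)
v(L) = -18 (v(L) = 2 + 2*(-10) = 2 - 20 = -18)
(-7291 + (-1389 + (-74 + 60)²))/(v(47) + d(51)) = (-7291 + (-1389 + (-74 + 60)²))/(-18 + 51) = (-7291 + (-1389 + (-14)²))/33 = (-7291 + (-1389 + 196))*(1/33) = (-7291 - 1193)*(1/33) = -8484*1/33 = -2828/11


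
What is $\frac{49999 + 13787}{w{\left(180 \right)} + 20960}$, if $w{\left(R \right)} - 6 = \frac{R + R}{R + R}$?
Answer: $\frac{21262}{6989} \approx 3.0422$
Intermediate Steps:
$w{\left(R \right)} = 7$ ($w{\left(R \right)} = 6 + \frac{R + R}{R + R} = 6 + \frac{2 R}{2 R} = 6 + 2 R \frac{1}{2 R} = 6 + 1 = 7$)
$\frac{49999 + 13787}{w{\left(180 \right)} + 20960} = \frac{49999 + 13787}{7 + 20960} = \frac{63786}{20967} = 63786 \cdot \frac{1}{20967} = \frac{21262}{6989}$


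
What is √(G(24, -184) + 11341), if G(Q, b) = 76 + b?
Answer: √11233 ≈ 105.99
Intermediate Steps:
√(G(24, -184) + 11341) = √((76 - 184) + 11341) = √(-108 + 11341) = √11233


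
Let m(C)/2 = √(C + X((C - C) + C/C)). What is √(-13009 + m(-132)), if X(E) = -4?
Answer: √(-13009 + 4*I*√34) ≈ 0.102 + 114.06*I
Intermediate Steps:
m(C) = 2*√(-4 + C) (m(C) = 2*√(C - 4) = 2*√(-4 + C))
√(-13009 + m(-132)) = √(-13009 + 2*√(-4 - 132)) = √(-13009 + 2*√(-136)) = √(-13009 + 2*(2*I*√34)) = √(-13009 + 4*I*√34)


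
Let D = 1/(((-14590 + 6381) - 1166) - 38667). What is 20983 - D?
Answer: 1008065287/48042 ≈ 20983.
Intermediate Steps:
D = -1/48042 (D = 1/((-8209 - 1166) - 38667) = 1/(-9375 - 38667) = 1/(-48042) = -1/48042 ≈ -2.0815e-5)
20983 - D = 20983 - 1*(-1/48042) = 20983 + 1/48042 = 1008065287/48042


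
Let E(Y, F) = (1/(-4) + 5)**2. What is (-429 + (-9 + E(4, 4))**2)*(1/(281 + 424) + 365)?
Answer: -1614334661/18048 ≈ -89447.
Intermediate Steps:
E(Y, F) = 361/16 (E(Y, F) = (-1/4 + 5)**2 = (19/4)**2 = 361/16)
(-429 + (-9 + E(4, 4))**2)*(1/(281 + 424) + 365) = (-429 + (-9 + 361/16)**2)*(1/(281 + 424) + 365) = (-429 + (217/16)**2)*(1/705 + 365) = (-429 + 47089/256)*(1/705 + 365) = -62735/256*257326/705 = -1614334661/18048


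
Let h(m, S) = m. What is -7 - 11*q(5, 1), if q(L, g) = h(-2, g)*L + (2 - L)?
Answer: 136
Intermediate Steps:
q(L, g) = 2 - 3*L (q(L, g) = -2*L + (2 - L) = 2 - 3*L)
-7 - 11*q(5, 1) = -7 - 11*(2 - 3*5) = -7 - 11*(2 - 15) = -7 - 11*(-13) = -7 + 143 = 136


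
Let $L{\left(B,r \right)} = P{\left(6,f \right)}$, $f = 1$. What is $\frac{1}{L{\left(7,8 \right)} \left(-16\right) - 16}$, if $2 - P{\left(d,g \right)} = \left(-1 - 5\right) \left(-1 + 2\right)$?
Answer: $- \frac{1}{144} \approx -0.0069444$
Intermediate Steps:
$P{\left(d,g \right)} = 8$ ($P{\left(d,g \right)} = 2 - \left(-1 - 5\right) \left(-1 + 2\right) = 2 - \left(-6\right) 1 = 2 - -6 = 2 + 6 = 8$)
$L{\left(B,r \right)} = 8$
$\frac{1}{L{\left(7,8 \right)} \left(-16\right) - 16} = \frac{1}{8 \left(-16\right) - 16} = \frac{1}{-128 - 16} = \frac{1}{-144} = - \frac{1}{144}$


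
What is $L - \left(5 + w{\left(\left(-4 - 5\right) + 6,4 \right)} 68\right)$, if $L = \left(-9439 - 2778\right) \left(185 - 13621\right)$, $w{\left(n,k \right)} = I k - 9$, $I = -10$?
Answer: $164150939$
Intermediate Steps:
$w{\left(n,k \right)} = -9 - 10 k$ ($w{\left(n,k \right)} = - 10 k - 9 = -9 - 10 k$)
$L = 164147612$ ($L = \left(-12217\right) \left(-13436\right) = 164147612$)
$L - \left(5 + w{\left(\left(-4 - 5\right) + 6,4 \right)} 68\right) = 164147612 - \left(5 + \left(-9 - 40\right) 68\right) = 164147612 - \left(5 - 3332\right) = 164147612 - -3327 = 164147612 + 3327 = 164150939$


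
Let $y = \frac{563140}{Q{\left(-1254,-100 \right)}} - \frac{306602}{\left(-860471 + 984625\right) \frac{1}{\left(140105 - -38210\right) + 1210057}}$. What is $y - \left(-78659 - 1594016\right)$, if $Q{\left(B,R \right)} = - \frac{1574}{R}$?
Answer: $- \frac{3653842595593}{2124113} \approx -1.7202 \cdot 10^{6}$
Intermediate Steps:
$y = - \frac{7206793307868}{2124113}$ ($y = \frac{563140}{\left(-1574\right) \frac{1}{-100}} - \frac{306602}{\left(-860471 + 984625\right) \frac{1}{\left(140105 - -38210\right) + 1210057}} = \frac{563140}{\left(-1574\right) \left(- \frac{1}{100}\right)} - \frac{306602}{124154 \frac{1}{\left(140105 + 38210\right) + 1210057}} = \frac{563140}{\frac{787}{50}} - \frac{306602}{124154 \frac{1}{178315 + 1210057}} = 563140 \cdot \frac{50}{787} - \frac{306602}{124154 \cdot \frac{1}{1388372}} = \frac{28157000}{787} - \frac{306602}{124154 \cdot \frac{1}{1388372}} = \frac{28157000}{787} - \frac{306602}{\frac{2699}{30182}} = \frac{28157000}{787} - \frac{9253861564}{2699} = - \frac{7206793307868}{2124113} \approx -3.3928 \cdot 10^{6}$)
$y - \left(-78659 - 1594016\right) = - \frac{7206793307868}{2124113} - \left(-78659 - 1594016\right) = - \frac{7206793307868}{2124113} - -1672675 = - \frac{7206793307868}{2124113} + 1672675 = - \frac{3653842595593}{2124113}$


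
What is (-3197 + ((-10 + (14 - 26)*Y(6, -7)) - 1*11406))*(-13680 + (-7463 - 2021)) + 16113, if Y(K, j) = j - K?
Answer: 334898061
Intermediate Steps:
(-3197 + ((-10 + (14 - 26)*Y(6, -7)) - 1*11406))*(-13680 + (-7463 - 2021)) + 16113 = (-3197 + ((-10 + (14 - 26)*(-7 - 1*6)) - 1*11406))*(-13680 + (-7463 - 2021)) + 16113 = (-3197 + ((-10 - 12*(-7 - 6)) - 11406))*(-13680 - 9484) + 16113 = (-3197 + ((-10 - 12*(-13)) - 11406))*(-23164) + 16113 = (-3197 + ((-10 + 156) - 11406))*(-23164) + 16113 = (-3197 + (146 - 11406))*(-23164) + 16113 = (-3197 - 11260)*(-23164) + 16113 = -14457*(-23164) + 16113 = 334881948 + 16113 = 334898061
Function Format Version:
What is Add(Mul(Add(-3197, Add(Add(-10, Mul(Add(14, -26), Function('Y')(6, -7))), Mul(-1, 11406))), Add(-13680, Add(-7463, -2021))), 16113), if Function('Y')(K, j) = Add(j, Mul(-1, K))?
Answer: 334898061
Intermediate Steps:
Add(Mul(Add(-3197, Add(Add(-10, Mul(Add(14, -26), Function('Y')(6, -7))), Mul(-1, 11406))), Add(-13680, Add(-7463, -2021))), 16113) = Add(Mul(Add(-3197, Add(Add(-10, Mul(Add(14, -26), Add(-7, Mul(-1, 6)))), Mul(-1, 11406))), Add(-13680, Add(-7463, -2021))), 16113) = Add(Mul(Add(-3197, Add(Add(-10, Mul(-12, Add(-7, -6))), -11406)), Add(-13680, -9484)), 16113) = Add(Mul(Add(-3197, Add(Add(-10, Mul(-12, -13)), -11406)), -23164), 16113) = Add(Mul(Add(-3197, Add(Add(-10, 156), -11406)), -23164), 16113) = Add(Mul(Add(-3197, Add(146, -11406)), -23164), 16113) = Add(Mul(Add(-3197, -11260), -23164), 16113) = Add(Mul(-14457, -23164), 16113) = Add(334881948, 16113) = 334898061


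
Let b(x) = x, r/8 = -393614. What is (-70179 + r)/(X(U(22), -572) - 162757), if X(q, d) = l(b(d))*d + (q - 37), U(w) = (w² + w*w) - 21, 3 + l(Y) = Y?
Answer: -3219091/167053 ≈ -19.270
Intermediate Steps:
r = -3148912 (r = 8*(-393614) = -3148912)
l(Y) = -3 + Y
U(w) = -21 + 2*w² (U(w) = (w² + w²) - 21 = 2*w² - 21 = -21 + 2*w²)
X(q, d) = -37 + q + d*(-3 + d) (X(q, d) = (-3 + d)*d + (q - 37) = d*(-3 + d) + (-37 + q) = -37 + q + d*(-3 + d))
(-70179 + r)/(X(U(22), -572) - 162757) = (-70179 - 3148912)/((-37 + (-21 + 2*22²) - 572*(-3 - 572)) - 162757) = -3219091/((-37 + (-21 + 2*484) - 572*(-575)) - 162757) = -3219091/((-37 + (-21 + 968) + 328900) - 162757) = -3219091/((-37 + 947 + 328900) - 162757) = -3219091/(329810 - 162757) = -3219091/167053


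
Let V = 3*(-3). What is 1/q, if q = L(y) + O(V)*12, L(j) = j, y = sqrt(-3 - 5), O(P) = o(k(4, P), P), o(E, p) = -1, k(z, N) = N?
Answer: -3/38 - I*sqrt(2)/76 ≈ -0.078947 - 0.018608*I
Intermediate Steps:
V = -9
O(P) = -1
y = 2*I*sqrt(2) (y = sqrt(-8) = 2*I*sqrt(2) ≈ 2.8284*I)
q = -12 + 2*I*sqrt(2) (q = 2*I*sqrt(2) - 1*12 = 2*I*sqrt(2) - 12 = -12 + 2*I*sqrt(2) ≈ -12.0 + 2.8284*I)
1/q = 1/(-12 + 2*I*sqrt(2))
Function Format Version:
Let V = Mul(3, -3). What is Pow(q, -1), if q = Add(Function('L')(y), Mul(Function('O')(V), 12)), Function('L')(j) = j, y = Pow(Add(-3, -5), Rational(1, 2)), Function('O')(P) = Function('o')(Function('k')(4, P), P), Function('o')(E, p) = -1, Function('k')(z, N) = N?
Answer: Add(Rational(-3, 38), Mul(Rational(-1, 76), I, Pow(2, Rational(1, 2)))) ≈ Add(-0.078947, Mul(-0.018608, I))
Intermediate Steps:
V = -9
Function('O')(P) = -1
y = Mul(2, I, Pow(2, Rational(1, 2))) (y = Pow(-8, Rational(1, 2)) = Mul(2, I, Pow(2, Rational(1, 2))) ≈ Mul(2.8284, I))
q = Add(-12, Mul(2, I, Pow(2, Rational(1, 2)))) (q = Add(Mul(2, I, Pow(2, Rational(1, 2))), Mul(-1, 12)) = Add(Mul(2, I, Pow(2, Rational(1, 2))), -12) = Add(-12, Mul(2, I, Pow(2, Rational(1, 2)))) ≈ Add(-12.000, Mul(2.8284, I)))
Pow(q, -1) = Pow(Add(-12, Mul(2, I, Pow(2, Rational(1, 2)))), -1)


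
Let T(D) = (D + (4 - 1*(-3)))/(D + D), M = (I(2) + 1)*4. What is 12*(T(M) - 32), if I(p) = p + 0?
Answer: -749/2 ≈ -374.50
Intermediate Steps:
I(p) = p
M = 12 (M = (2 + 1)*4 = 3*4 = 12)
T(D) = (7 + D)/(2*D) (T(D) = (D + (4 + 3))/((2*D)) = (D + 7)*(1/(2*D)) = (7 + D)*(1/(2*D)) = (7 + D)/(2*D))
12*(T(M) - 32) = 12*((½)*(7 + 12)/12 - 32) = 12*((½)*(1/12)*19 - 32) = 12*(19/24 - 32) = 12*(-749/24) = -749/2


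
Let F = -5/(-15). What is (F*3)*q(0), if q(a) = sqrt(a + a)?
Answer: 0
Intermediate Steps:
F = 1/3 (F = -5*(-1/15) = 1/3 ≈ 0.33333)
q(a) = sqrt(2)*sqrt(a) (q(a) = sqrt(2*a) = sqrt(2)*sqrt(a))
(F*3)*q(0) = ((1/3)*3)*(sqrt(2)*sqrt(0)) = 1*(sqrt(2)*0) = 1*0 = 0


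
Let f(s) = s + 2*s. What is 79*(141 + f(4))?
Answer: 12087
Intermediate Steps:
f(s) = 3*s
79*(141 + f(4)) = 79*(141 + 3*4) = 79*(141 + 12) = 79*153 = 12087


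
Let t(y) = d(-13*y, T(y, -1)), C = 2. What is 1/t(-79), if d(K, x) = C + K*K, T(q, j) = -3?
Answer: 1/1054731 ≈ 9.4811e-7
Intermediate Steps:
d(K, x) = 2 + K² (d(K, x) = 2 + K*K = 2 + K²)
t(y) = 2 + 169*y² (t(y) = 2 + (-13*y)² = 2 + 169*y²)
1/t(-79) = 1/(2 + 169*(-79)²) = 1/(2 + 169*6241) = 1/(2 + 1054729) = 1/1054731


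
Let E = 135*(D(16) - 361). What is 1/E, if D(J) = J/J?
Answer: -1/48600 ≈ -2.0576e-5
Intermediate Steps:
D(J) = 1
E = -48600 (E = 135*(1 - 361) = 135*(-360) = -48600)
1/E = 1/(-48600) = -1/48600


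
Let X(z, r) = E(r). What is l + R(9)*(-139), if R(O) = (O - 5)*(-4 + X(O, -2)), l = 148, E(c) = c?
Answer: 3484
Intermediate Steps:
X(z, r) = r
R(O) = 30 - 6*O (R(O) = (O - 5)*(-4 - 2) = (-5 + O)*(-6) = 30 - 6*O)
l + R(9)*(-139) = 148 + (30 - 6*9)*(-139) = 148 + (30 - 54)*(-139) = 148 - 24*(-139) = 148 + 3336 = 3484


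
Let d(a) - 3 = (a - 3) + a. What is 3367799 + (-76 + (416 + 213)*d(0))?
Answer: 3367723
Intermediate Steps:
d(a) = 2*a (d(a) = 3 + ((a - 3) + a) = 3 + ((-3 + a) + a) = 3 + (-3 + 2*a) = 2*a)
3367799 + (-76 + (416 + 213)*d(0)) = 3367799 + (-76 + (416 + 213)*(2*0)) = 3367799 + (-76 + 629*0) = 3367799 + (-76 + 0) = 3367799 - 76 = 3367723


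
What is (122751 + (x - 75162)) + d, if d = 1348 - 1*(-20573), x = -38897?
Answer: 30613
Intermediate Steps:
d = 21921 (d = 1348 + 20573 = 21921)
(122751 + (x - 75162)) + d = (122751 + (-38897 - 75162)) + 21921 = (122751 - 114059) + 21921 = 8692 + 21921 = 30613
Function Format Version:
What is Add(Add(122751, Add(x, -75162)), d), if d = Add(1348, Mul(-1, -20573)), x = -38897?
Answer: 30613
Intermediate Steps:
d = 21921 (d = Add(1348, 20573) = 21921)
Add(Add(122751, Add(x, -75162)), d) = Add(Add(122751, Add(-38897, -75162)), 21921) = Add(Add(122751, -114059), 21921) = Add(8692, 21921) = 30613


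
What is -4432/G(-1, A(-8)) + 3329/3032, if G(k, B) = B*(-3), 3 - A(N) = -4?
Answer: 13507733/63672 ≈ 212.15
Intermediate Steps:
A(N) = 7 (A(N) = 3 - 1*(-4) = 3 + 4 = 7)
G(k, B) = -3*B
-4432/G(-1, A(-8)) + 3329/3032 = -4432/((-3*7)) + 3329/3032 = -4432/(-21) + 3329*(1/3032) = -4432*(-1/21) + 3329/3032 = 4432/21 + 3329/3032 = 13507733/63672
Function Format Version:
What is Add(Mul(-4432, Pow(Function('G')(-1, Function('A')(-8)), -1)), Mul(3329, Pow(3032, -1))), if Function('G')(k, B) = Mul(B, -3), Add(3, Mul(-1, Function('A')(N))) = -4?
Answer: Rational(13507733, 63672) ≈ 212.15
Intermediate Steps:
Function('A')(N) = 7 (Function('A')(N) = Add(3, Mul(-1, -4)) = Add(3, 4) = 7)
Function('G')(k, B) = Mul(-3, B)
Add(Mul(-4432, Pow(Function('G')(-1, Function('A')(-8)), -1)), Mul(3329, Pow(3032, -1))) = Add(Mul(-4432, Pow(Mul(-3, 7), -1)), Mul(3329, Pow(3032, -1))) = Add(Mul(-4432, Pow(-21, -1)), Mul(3329, Rational(1, 3032))) = Add(Mul(-4432, Rational(-1, 21)), Rational(3329, 3032)) = Add(Rational(4432, 21), Rational(3329, 3032)) = Rational(13507733, 63672)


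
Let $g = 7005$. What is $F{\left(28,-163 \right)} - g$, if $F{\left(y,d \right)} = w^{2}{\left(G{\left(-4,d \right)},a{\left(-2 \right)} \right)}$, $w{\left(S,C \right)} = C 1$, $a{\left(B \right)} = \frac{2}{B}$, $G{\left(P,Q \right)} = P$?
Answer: $-7004$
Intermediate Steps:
$w{\left(S,C \right)} = C$
$F{\left(y,d \right)} = 1$ ($F{\left(y,d \right)} = \left(\frac{2}{-2}\right)^{2} = \left(2 \left(- \frac{1}{2}\right)\right)^{2} = \left(-1\right)^{2} = 1$)
$F{\left(28,-163 \right)} - g = 1 - 7005 = -7004$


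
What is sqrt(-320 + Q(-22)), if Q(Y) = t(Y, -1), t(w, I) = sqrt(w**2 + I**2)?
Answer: sqrt(-320 + sqrt(485)) ≈ 17.262*I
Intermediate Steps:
t(w, I) = sqrt(I**2 + w**2)
Q(Y) = sqrt(1 + Y**2) (Q(Y) = sqrt((-1)**2 + Y**2) = sqrt(1 + Y**2))
sqrt(-320 + Q(-22)) = sqrt(-320 + sqrt(1 + (-22)**2)) = sqrt(-320 + sqrt(1 + 484)) = sqrt(-320 + sqrt(485))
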